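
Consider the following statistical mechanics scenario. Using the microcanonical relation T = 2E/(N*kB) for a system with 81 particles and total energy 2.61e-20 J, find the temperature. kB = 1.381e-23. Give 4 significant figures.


Step 1: Numerator = 2*E = 2*2.61e-20 = 5.22e-20 J
Step 2: Denominator = N*kB = 81*1.381e-23 = 1.119e-21
Step 3: T = 5.22e-20 / 1.119e-21 = 46.67 K

46.67


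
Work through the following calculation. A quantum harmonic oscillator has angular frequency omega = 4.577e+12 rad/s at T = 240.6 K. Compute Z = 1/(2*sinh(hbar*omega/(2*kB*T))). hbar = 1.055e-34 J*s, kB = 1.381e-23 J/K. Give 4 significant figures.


Step 1: Compute x = hbar*omega/(kB*T) = 1.055e-34*4.577e+12/(1.381e-23*240.6) = 0.1453
Step 2: x/2 = 0.07266
Step 3: sinh(x/2) = 0.07273
Step 4: Z = 1/(2*0.07273) = 6.875

6.875


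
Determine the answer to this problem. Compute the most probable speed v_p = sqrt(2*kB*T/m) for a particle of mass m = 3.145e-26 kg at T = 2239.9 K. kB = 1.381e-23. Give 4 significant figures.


Step 1: Numerator = 2*kB*T = 2*1.381e-23*2239.9 = 6.187e-20
Step 2: Ratio = 6.187e-20 / 3.145e-26 = 1.967e+06
Step 3: v_p = sqrt(1.967e+06) = 1403 m/s

1403


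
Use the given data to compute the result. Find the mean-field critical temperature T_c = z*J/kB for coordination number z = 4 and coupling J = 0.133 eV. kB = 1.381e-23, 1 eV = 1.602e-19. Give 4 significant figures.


Step 1: z*J = 4*0.133 = 0.532 eV
Step 2: Convert to Joules: 0.532*1.602e-19 = 8.523e-20 J
Step 3: T_c = 8.523e-20 / 1.381e-23 = 6171 K

6171


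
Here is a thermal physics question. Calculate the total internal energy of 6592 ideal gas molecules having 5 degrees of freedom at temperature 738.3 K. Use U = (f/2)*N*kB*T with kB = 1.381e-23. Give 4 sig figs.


Step 1: f/2 = 5/2 = 2.5
Step 2: N*kB*T = 6592*1.381e-23*738.3 = 6.721e-17
Step 3: U = 2.5 * 6.721e-17 = 1.68e-16 J

1.68e-16


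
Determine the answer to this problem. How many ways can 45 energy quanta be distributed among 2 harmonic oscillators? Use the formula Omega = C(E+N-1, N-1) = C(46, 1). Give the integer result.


Step 1: Use binomial coefficient C(46, 1)
Step 2: Numerator = 46! / 45!
Step 3: Denominator = 1!
Step 4: Omega = 46

46


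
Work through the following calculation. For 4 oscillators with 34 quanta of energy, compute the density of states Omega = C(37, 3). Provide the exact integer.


Step 1: Use binomial coefficient C(37, 3)
Step 2: Numerator = 37! / 34!
Step 3: Denominator = 3!
Step 4: Omega = 7770

7770


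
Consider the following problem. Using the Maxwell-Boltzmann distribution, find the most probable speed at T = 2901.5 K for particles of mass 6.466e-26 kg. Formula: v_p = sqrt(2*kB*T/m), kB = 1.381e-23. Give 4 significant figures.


Step 1: Numerator = 2*kB*T = 2*1.381e-23*2901.5 = 8.014e-20
Step 2: Ratio = 8.014e-20 / 6.466e-26 = 1.239e+06
Step 3: v_p = sqrt(1.239e+06) = 1113 m/s

1113


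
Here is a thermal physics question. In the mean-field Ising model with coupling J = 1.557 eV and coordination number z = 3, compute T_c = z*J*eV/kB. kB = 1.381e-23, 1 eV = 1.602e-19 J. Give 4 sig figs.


Step 1: z*J = 3*1.557 = 4.671 eV
Step 2: Convert to Joules: 4.671*1.602e-19 = 7.483e-19 J
Step 3: T_c = 7.483e-19 / 1.381e-23 = 5.418e+04 K

5.418e+04


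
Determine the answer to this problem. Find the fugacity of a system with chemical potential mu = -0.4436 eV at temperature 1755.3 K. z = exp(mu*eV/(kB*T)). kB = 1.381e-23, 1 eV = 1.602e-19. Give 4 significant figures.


Step 1: Convert mu to Joules: -0.4436*1.602e-19 = -7.106e-20 J
Step 2: kB*T = 1.381e-23*1755.3 = 2.424e-20 J
Step 3: mu/(kB*T) = -2.932
Step 4: z = exp(-2.932) = 0.05331

0.05331


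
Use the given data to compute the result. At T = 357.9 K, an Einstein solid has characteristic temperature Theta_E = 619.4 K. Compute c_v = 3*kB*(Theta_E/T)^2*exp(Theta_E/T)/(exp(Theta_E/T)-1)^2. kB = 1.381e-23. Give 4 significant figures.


Step 1: x = Theta_E/T = 619.4/357.9 = 1.731
Step 2: x^2 = 2.995
Step 3: exp(x) = 5.644
Step 4: c_v = 3*1.381e-23*2.995*5.644/(5.644-1)^2 = 3.247e-23

3.247e-23


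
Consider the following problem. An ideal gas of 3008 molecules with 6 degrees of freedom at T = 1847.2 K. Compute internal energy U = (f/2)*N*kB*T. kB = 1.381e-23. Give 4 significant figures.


Step 1: f/2 = 6/2 = 3.0
Step 2: N*kB*T = 3008*1.381e-23*1847.2 = 7.673e-17
Step 3: U = 3.0 * 7.673e-17 = 2.302e-16 J

2.302e-16


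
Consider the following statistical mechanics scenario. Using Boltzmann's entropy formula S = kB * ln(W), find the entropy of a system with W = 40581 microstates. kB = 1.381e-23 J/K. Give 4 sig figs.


Step 1: ln(W) = ln(40581) = 10.61
Step 2: S = kB * ln(W) = 1.381e-23 * 10.61
Step 3: S = 1.465e-22 J/K

1.465e-22


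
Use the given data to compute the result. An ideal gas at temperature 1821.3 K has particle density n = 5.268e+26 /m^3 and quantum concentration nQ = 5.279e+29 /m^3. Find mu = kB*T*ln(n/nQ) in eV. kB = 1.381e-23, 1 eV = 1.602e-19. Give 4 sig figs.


Step 1: n/nQ = 5.268e+26/5.279e+29 = 0.0009979
Step 2: ln(n/nQ) = -6.91
Step 3: mu = kB*T*ln(n/nQ) = 2.515e-20*-6.91 = -1.738e-19 J
Step 4: Convert to eV: -1.738e-19/1.602e-19 = -1.085 eV

-1.085


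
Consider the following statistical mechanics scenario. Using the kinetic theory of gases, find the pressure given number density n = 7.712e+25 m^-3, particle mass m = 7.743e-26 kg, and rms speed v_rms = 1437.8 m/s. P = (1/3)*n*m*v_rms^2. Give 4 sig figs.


Step 1: v_rms^2 = 1437.8^2 = 2.067e+06
Step 2: n*m = 7.712e+25*7.743e-26 = 5.971
Step 3: P = (1/3)*5.971*2.067e+06 = 4.115e+06 Pa

4.115e+06


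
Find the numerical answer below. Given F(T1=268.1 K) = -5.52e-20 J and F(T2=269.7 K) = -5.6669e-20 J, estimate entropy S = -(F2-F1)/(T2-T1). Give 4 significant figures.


Step 1: dF = F2 - F1 = -5.6669e-20 - (-5.52e-20) = -1.469e-21 J
Step 2: dT = T2 - T1 = 269.7 - 268.1 = 1.6 K
Step 3: S = -dF/dT = -(-1.469e-21)/1.6 = 9.181e-22 J/K

9.181e-22


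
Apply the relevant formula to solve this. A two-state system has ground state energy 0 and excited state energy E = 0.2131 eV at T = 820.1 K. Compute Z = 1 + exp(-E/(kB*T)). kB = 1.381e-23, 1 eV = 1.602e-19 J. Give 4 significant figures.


Step 1: Compute beta*E = E*eV/(kB*T) = 0.2131*1.602e-19/(1.381e-23*820.1) = 3.014
Step 2: exp(-beta*E) = exp(-3.014) = 0.04908
Step 3: Z = 1 + 0.04908 = 1.049

1.049


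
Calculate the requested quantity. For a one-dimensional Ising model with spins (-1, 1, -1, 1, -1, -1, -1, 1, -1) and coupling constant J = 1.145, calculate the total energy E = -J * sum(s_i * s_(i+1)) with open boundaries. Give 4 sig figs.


Step 1: Nearest-neighbor products: -1, -1, -1, -1, 1, 1, -1, -1
Step 2: Sum of products = -4
Step 3: E = -1.145 * -4 = 4.58

4.58


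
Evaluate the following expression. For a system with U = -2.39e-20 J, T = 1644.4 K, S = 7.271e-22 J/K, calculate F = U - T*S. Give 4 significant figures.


Step 1: T*S = 1644.4 * 7.271e-22 = 1.196e-18 J
Step 2: F = U - T*S = -2.39e-20 - 1.196e-18
Step 3: F = -1.22e-18 J

-1.22e-18


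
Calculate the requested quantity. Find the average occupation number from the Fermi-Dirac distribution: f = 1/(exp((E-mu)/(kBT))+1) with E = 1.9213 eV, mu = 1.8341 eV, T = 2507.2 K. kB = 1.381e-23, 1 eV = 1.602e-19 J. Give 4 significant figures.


Step 1: (E - mu) = 1.9213 - 1.8341 = 0.0872 eV
Step 2: Convert: (E-mu)*eV = 1.397e-20 J
Step 3: x = (E-mu)*eV/(kB*T) = 0.4035
Step 4: f = 1/(exp(0.4035)+1) = 0.4005

0.4005


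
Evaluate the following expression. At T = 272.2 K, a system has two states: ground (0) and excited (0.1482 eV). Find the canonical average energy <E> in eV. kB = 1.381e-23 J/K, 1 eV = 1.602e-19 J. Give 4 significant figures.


Step 1: beta*E = 0.1482*1.602e-19/(1.381e-23*272.2) = 6.316
Step 2: exp(-beta*E) = 0.001808
Step 3: <E> = 0.1482*0.001808/(1+0.001808) = 0.0002674 eV

0.0002674


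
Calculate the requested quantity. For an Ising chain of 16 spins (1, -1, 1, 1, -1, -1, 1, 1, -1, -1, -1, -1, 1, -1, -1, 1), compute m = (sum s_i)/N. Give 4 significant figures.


Step 1: Count up spins (+1): 7, down spins (-1): 9
Step 2: Total magnetization M = 7 - 9 = -2
Step 3: m = M/N = -2/16 = -0.125

-0.125


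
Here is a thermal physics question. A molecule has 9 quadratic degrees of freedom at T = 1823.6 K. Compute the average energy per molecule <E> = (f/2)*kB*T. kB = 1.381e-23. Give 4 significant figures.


Step 1: f/2 = 9/2 = 4.5
Step 2: kB*T = 1.381e-23 * 1823.6 = 2.518e-20
Step 3: <E> = 4.5 * 2.518e-20 = 1.133e-19 J

1.133e-19


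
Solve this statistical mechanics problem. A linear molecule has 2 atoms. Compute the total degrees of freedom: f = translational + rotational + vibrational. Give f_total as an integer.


Step 1: Translational DOF = 3
Step 2: Rotational DOF (linear) = 2
Step 3: Vibrational DOF = 3*2 - 5 = 1
Step 4: Total = 3 + 2 + 1 = 6

6


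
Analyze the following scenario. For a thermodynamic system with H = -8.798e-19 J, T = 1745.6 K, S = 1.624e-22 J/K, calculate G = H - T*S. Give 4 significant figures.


Step 1: T*S = 1745.6 * 1.624e-22 = 2.835e-19 J
Step 2: G = H - T*S = -8.798e-19 - 2.835e-19
Step 3: G = -1.163e-18 J

-1.163e-18


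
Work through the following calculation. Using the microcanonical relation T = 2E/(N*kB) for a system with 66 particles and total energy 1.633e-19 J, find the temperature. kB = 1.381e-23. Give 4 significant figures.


Step 1: Numerator = 2*E = 2*1.633e-19 = 3.266e-19 J
Step 2: Denominator = N*kB = 66*1.381e-23 = 9.115e-22
Step 3: T = 3.266e-19 / 9.115e-22 = 358.3 K

358.3


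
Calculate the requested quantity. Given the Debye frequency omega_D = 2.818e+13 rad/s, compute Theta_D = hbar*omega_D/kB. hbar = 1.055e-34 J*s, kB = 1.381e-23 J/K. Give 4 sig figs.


Step 1: hbar*omega_D = 1.055e-34 * 2.818e+13 = 2.973e-21 J
Step 2: Theta_D = 2.973e-21 / 1.381e-23
Step 3: Theta_D = 215.3 K

215.3


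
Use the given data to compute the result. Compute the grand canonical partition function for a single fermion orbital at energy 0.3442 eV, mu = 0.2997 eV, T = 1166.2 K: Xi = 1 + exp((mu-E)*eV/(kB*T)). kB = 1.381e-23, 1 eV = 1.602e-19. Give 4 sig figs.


Step 1: (mu - E) = 0.2997 - 0.3442 = -0.0445 eV
Step 2: x = (mu-E)*eV/(kB*T) = -0.0445*1.602e-19/(1.381e-23*1166.2) = -0.4426
Step 3: exp(x) = 0.6423
Step 4: Xi = 1 + 0.6423 = 1.642

1.642


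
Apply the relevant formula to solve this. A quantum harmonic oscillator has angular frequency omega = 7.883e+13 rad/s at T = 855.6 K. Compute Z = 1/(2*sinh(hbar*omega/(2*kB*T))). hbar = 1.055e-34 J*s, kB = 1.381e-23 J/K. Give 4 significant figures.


Step 1: Compute x = hbar*omega/(kB*T) = 1.055e-34*7.883e+13/(1.381e-23*855.6) = 0.7038
Step 2: x/2 = 0.3519
Step 3: sinh(x/2) = 0.3592
Step 4: Z = 1/(2*0.3592) = 1.392

1.392


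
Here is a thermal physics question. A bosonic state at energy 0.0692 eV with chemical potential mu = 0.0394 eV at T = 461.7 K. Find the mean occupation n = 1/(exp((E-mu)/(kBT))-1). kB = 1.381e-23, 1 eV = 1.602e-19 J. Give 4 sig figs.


Step 1: (E - mu) = 0.0298 eV
Step 2: x = (E-mu)*eV/(kB*T) = 0.0298*1.602e-19/(1.381e-23*461.7) = 0.7487
Step 3: exp(x) = 2.114
Step 4: n = 1/(exp(x)-1) = 0.8974

0.8974


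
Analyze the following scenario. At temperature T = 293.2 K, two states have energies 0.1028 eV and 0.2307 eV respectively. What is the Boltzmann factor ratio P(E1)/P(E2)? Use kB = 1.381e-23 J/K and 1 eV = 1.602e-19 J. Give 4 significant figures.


Step 1: Compute energy difference dE = E1 - E2 = 0.1028 - 0.2307 = -0.1279 eV
Step 2: Convert to Joules: dE_J = -0.1279 * 1.602e-19 = -2.049e-20 J
Step 3: Compute exponent = -dE_J / (kB * T) = -(-2.049e-20) / (1.381e-23 * 293.2) = 5.06
Step 4: P(E1)/P(E2) = exp(5.06) = 157.6

157.6


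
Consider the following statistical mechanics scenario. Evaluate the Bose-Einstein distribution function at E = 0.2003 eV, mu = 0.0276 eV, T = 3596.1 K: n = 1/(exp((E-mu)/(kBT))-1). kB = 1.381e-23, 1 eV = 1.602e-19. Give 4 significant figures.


Step 1: (E - mu) = 0.1727 eV
Step 2: x = (E-mu)*eV/(kB*T) = 0.1727*1.602e-19/(1.381e-23*3596.1) = 0.5571
Step 3: exp(x) = 1.746
Step 4: n = 1/(exp(x)-1) = 1.341

1.341


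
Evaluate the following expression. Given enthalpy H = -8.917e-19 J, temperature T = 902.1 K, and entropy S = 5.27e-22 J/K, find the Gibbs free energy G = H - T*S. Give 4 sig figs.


Step 1: T*S = 902.1 * 5.27e-22 = 4.754e-19 J
Step 2: G = H - T*S = -8.917e-19 - 4.754e-19
Step 3: G = -1.367e-18 J

-1.367e-18


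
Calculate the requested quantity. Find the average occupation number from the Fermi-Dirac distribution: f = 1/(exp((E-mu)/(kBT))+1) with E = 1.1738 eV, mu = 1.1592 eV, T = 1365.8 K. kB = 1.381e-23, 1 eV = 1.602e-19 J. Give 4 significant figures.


Step 1: (E - mu) = 1.1738 - 1.1592 = 0.0146 eV
Step 2: Convert: (E-mu)*eV = 2.339e-21 J
Step 3: x = (E-mu)*eV/(kB*T) = 0.124
Step 4: f = 1/(exp(0.124)+1) = 0.469

0.469


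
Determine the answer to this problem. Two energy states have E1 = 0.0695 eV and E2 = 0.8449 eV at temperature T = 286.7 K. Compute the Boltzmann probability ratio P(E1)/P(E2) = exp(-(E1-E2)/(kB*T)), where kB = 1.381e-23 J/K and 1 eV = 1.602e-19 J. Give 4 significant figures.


Step 1: Compute energy difference dE = E1 - E2 = 0.0695 - 0.8449 = -0.7754 eV
Step 2: Convert to Joules: dE_J = -0.7754 * 1.602e-19 = -1.242e-19 J
Step 3: Compute exponent = -dE_J / (kB * T) = -(-1.242e-19) / (1.381e-23 * 286.7) = 31.37
Step 4: P(E1)/P(E2) = exp(31.37) = 4.221e+13

4.221e+13


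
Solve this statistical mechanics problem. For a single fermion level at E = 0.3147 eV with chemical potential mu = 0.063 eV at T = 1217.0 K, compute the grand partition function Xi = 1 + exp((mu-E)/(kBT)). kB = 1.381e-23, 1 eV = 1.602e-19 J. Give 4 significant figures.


Step 1: (mu - E) = 0.063 - 0.3147 = -0.2517 eV
Step 2: x = (mu-E)*eV/(kB*T) = -0.2517*1.602e-19/(1.381e-23*1217.0) = -2.399
Step 3: exp(x) = 0.09079
Step 4: Xi = 1 + 0.09079 = 1.091

1.091


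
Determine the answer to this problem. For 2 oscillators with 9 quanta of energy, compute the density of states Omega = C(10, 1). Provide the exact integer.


Step 1: Use binomial coefficient C(10, 1)
Step 2: Numerator = 10! / 9!
Step 3: Denominator = 1!
Step 4: Omega = 10

10


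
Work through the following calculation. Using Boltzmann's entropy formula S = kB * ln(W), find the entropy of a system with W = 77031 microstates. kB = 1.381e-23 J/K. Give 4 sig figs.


Step 1: ln(W) = ln(77031) = 11.25
Step 2: S = kB * ln(W) = 1.381e-23 * 11.25
Step 3: S = 1.554e-22 J/K

1.554e-22


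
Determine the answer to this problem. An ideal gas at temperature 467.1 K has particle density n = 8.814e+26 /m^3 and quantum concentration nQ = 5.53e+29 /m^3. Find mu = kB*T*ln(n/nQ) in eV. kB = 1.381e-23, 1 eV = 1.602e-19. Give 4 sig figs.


Step 1: n/nQ = 8.814e+26/5.53e+29 = 0.001594
Step 2: ln(n/nQ) = -6.442
Step 3: mu = kB*T*ln(n/nQ) = 6.451e-21*-6.442 = -4.155e-20 J
Step 4: Convert to eV: -4.155e-20/1.602e-19 = -0.2594 eV

-0.2594


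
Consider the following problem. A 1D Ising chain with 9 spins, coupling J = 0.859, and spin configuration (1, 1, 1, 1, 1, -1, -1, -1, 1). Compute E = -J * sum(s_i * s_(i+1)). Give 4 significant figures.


Step 1: Nearest-neighbor products: 1, 1, 1, 1, -1, 1, 1, -1
Step 2: Sum of products = 4
Step 3: E = -0.859 * 4 = -3.436

-3.436


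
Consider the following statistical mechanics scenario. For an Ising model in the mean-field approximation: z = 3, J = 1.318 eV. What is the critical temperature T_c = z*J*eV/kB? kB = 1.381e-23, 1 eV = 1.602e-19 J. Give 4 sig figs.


Step 1: z*J = 3*1.318 = 3.954 eV
Step 2: Convert to Joules: 3.954*1.602e-19 = 6.334e-19 J
Step 3: T_c = 6.334e-19 / 1.381e-23 = 4.587e+04 K

4.587e+04


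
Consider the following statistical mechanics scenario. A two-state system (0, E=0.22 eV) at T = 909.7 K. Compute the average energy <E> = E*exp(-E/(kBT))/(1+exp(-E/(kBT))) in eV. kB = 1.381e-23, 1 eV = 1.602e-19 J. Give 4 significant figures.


Step 1: beta*E = 0.22*1.602e-19/(1.381e-23*909.7) = 2.805
Step 2: exp(-beta*E) = 0.06048
Step 3: <E> = 0.22*0.06048/(1+0.06048) = 0.01255 eV

0.01255


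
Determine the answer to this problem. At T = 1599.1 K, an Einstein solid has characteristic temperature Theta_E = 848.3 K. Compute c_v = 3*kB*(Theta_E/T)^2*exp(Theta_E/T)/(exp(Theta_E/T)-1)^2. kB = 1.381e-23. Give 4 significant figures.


Step 1: x = Theta_E/T = 848.3/1599.1 = 0.5305
Step 2: x^2 = 0.2814
Step 3: exp(x) = 1.7
Step 4: c_v = 3*1.381e-23*0.2814*1.7/(1.7-1)^2 = 4.047e-23

4.047e-23


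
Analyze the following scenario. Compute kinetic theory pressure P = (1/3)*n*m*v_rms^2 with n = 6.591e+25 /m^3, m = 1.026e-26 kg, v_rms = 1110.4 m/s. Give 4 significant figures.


Step 1: v_rms^2 = 1110.4^2 = 1.233e+06
Step 2: n*m = 6.591e+25*1.026e-26 = 0.6762
Step 3: P = (1/3)*0.6762*1.233e+06 = 2.779e+05 Pa

2.779e+05


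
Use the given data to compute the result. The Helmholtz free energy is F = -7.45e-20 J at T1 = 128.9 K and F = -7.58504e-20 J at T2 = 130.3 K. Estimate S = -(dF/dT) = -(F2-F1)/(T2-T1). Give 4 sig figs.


Step 1: dF = F2 - F1 = -7.58504e-20 - (-7.45e-20) = -1.3504e-21 J
Step 2: dT = T2 - T1 = 130.3 - 128.9 = 1.4 K
Step 3: S = -dF/dT = -(-1.3504e-21)/1.4 = 9.646e-22 J/K

9.646e-22


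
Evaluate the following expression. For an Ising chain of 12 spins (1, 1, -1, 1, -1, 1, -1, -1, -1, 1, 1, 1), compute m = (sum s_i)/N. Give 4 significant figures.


Step 1: Count up spins (+1): 7, down spins (-1): 5
Step 2: Total magnetization M = 7 - 5 = 2
Step 3: m = M/N = 2/12 = 0.1667

0.1667


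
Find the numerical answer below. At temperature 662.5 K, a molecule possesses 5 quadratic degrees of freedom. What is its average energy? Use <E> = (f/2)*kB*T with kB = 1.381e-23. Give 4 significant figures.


Step 1: f/2 = 5/2 = 2.5
Step 2: kB*T = 1.381e-23 * 662.5 = 9.149e-21
Step 3: <E> = 2.5 * 9.149e-21 = 2.287e-20 J

2.287e-20


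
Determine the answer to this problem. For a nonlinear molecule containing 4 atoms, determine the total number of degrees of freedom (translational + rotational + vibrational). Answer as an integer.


Step 1: Translational DOF = 3
Step 2: Rotational DOF (nonlinear) = 3
Step 3: Vibrational DOF = 3*4 - 6 = 6
Step 4: Total = 3 + 3 + 6 = 12

12


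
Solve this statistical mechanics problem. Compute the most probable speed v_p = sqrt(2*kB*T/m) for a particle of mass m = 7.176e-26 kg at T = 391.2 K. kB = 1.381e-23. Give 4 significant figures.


Step 1: Numerator = 2*kB*T = 2*1.381e-23*391.2 = 1.08e-20
Step 2: Ratio = 1.08e-20 / 7.176e-26 = 1.506e+05
Step 3: v_p = sqrt(1.506e+05) = 388 m/s

388


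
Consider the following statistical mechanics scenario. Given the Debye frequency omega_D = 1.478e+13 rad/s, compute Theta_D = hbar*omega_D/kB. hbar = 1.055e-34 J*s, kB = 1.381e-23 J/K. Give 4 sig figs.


Step 1: hbar*omega_D = 1.055e-34 * 1.478e+13 = 1.559e-21 J
Step 2: Theta_D = 1.559e-21 / 1.381e-23
Step 3: Theta_D = 112.9 K

112.9


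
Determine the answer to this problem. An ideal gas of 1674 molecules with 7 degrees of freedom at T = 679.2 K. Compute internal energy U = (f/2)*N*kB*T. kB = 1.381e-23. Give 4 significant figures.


Step 1: f/2 = 7/2 = 3.5
Step 2: N*kB*T = 1674*1.381e-23*679.2 = 1.57e-17
Step 3: U = 3.5 * 1.57e-17 = 5.496e-17 J

5.496e-17


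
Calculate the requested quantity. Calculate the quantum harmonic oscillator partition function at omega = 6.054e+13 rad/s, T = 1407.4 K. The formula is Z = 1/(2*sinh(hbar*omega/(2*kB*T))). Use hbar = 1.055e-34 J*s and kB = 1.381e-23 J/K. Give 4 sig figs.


Step 1: Compute x = hbar*omega/(kB*T) = 1.055e-34*6.054e+13/(1.381e-23*1407.4) = 0.3286
Step 2: x/2 = 0.1643
Step 3: sinh(x/2) = 0.165
Step 4: Z = 1/(2*0.165) = 3.029

3.029


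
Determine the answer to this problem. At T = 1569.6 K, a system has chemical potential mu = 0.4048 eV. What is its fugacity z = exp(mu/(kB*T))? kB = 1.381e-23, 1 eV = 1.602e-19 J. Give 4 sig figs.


Step 1: Convert mu to Joules: 0.4048*1.602e-19 = 6.485e-20 J
Step 2: kB*T = 1.381e-23*1569.6 = 2.168e-20 J
Step 3: mu/(kB*T) = 2.992
Step 4: z = exp(2.992) = 19.92

19.92


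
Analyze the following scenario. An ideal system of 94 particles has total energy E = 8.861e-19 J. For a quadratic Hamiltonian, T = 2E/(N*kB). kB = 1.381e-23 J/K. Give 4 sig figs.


Step 1: Numerator = 2*E = 2*8.861e-19 = 1.772e-18 J
Step 2: Denominator = N*kB = 94*1.381e-23 = 1.298e-21
Step 3: T = 1.772e-18 / 1.298e-21 = 1365 K

1365


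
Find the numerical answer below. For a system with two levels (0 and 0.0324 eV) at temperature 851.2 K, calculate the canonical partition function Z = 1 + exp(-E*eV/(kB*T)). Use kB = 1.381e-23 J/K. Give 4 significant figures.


Step 1: Compute beta*E = E*eV/(kB*T) = 0.0324*1.602e-19/(1.381e-23*851.2) = 0.4416
Step 2: exp(-beta*E) = exp(-0.4416) = 0.643
Step 3: Z = 1 + 0.643 = 1.643

1.643


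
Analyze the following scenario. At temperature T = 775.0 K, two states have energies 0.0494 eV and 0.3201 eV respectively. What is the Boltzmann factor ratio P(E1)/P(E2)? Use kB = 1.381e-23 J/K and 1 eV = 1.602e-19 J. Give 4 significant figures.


Step 1: Compute energy difference dE = E1 - E2 = 0.0494 - 0.3201 = -0.2707 eV
Step 2: Convert to Joules: dE_J = -0.2707 * 1.602e-19 = -4.337e-20 J
Step 3: Compute exponent = -dE_J / (kB * T) = -(-4.337e-20) / (1.381e-23 * 775.0) = 4.052
Step 4: P(E1)/P(E2) = exp(4.052) = 57.5

57.5


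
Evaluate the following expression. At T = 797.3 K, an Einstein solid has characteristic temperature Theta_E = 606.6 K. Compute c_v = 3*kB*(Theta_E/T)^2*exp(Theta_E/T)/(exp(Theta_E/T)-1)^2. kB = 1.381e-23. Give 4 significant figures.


Step 1: x = Theta_E/T = 606.6/797.3 = 0.7608
Step 2: x^2 = 0.5788
Step 3: exp(x) = 2.14
Step 4: c_v = 3*1.381e-23*0.5788*2.14/(2.14-1)^2 = 3.949e-23

3.949e-23


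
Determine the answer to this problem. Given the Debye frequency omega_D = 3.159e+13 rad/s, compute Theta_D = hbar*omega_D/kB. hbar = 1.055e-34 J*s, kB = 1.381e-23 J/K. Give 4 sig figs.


Step 1: hbar*omega_D = 1.055e-34 * 3.159e+13 = 3.333e-21 J
Step 2: Theta_D = 3.333e-21 / 1.381e-23
Step 3: Theta_D = 241.3 K

241.3


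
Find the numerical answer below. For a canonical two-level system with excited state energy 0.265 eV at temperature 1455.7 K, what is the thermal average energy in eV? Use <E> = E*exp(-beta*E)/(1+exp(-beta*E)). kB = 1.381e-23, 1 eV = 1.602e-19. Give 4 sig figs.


Step 1: beta*E = 0.265*1.602e-19/(1.381e-23*1455.7) = 2.112
Step 2: exp(-beta*E) = 0.121
Step 3: <E> = 0.265*0.121/(1+0.121) = 0.02861 eV

0.02861


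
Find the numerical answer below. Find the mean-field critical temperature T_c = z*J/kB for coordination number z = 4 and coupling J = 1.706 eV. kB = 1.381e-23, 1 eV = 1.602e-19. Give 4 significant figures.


Step 1: z*J = 4*1.706 = 6.824 eV
Step 2: Convert to Joules: 6.824*1.602e-19 = 1.093e-18 J
Step 3: T_c = 1.093e-18 / 1.381e-23 = 7.916e+04 K

7.916e+04


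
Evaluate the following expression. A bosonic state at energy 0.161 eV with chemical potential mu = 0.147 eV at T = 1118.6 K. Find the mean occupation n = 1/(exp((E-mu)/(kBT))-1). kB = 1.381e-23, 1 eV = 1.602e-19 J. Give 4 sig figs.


Step 1: (E - mu) = 0.014 eV
Step 2: x = (E-mu)*eV/(kB*T) = 0.014*1.602e-19/(1.381e-23*1118.6) = 0.1452
Step 3: exp(x) = 1.156
Step 4: n = 1/(exp(x)-1) = 6.4

6.4


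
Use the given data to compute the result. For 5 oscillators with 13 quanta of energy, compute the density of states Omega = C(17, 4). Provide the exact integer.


Step 1: Use binomial coefficient C(17, 4)
Step 2: Numerator = 17! / 13!
Step 3: Denominator = 4!
Step 4: Omega = 2380

2380


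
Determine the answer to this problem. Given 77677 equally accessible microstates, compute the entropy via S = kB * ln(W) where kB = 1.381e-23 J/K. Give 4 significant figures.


Step 1: ln(W) = ln(77677) = 11.26
Step 2: S = kB * ln(W) = 1.381e-23 * 11.26
Step 3: S = 1.555e-22 J/K

1.555e-22


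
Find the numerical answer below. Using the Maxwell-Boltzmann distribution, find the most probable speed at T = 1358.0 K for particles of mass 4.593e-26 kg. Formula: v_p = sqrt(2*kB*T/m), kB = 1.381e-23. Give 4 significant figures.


Step 1: Numerator = 2*kB*T = 2*1.381e-23*1358.0 = 3.751e-20
Step 2: Ratio = 3.751e-20 / 4.593e-26 = 8.166e+05
Step 3: v_p = sqrt(8.166e+05) = 903.7 m/s

903.7


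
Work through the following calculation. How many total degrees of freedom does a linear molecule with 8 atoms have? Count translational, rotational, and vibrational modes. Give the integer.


Step 1: Translational DOF = 3
Step 2: Rotational DOF (linear) = 2
Step 3: Vibrational DOF = 3*8 - 5 = 19
Step 4: Total = 3 + 2 + 19 = 24

24


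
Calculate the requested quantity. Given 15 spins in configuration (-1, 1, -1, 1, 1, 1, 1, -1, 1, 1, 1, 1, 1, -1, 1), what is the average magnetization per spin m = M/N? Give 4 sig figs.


Step 1: Count up spins (+1): 11, down spins (-1): 4
Step 2: Total magnetization M = 11 - 4 = 7
Step 3: m = M/N = 7/15 = 0.4667

0.4667


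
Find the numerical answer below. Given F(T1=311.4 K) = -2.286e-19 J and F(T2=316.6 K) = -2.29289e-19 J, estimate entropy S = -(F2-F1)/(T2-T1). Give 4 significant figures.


Step 1: dF = F2 - F1 = -2.29289e-19 - (-2.286e-19) = -6.89e-22 J
Step 2: dT = T2 - T1 = 316.6 - 311.4 = 5.2 K
Step 3: S = -dF/dT = -(-6.89e-22)/5.2 = 1.325e-22 J/K

1.325e-22


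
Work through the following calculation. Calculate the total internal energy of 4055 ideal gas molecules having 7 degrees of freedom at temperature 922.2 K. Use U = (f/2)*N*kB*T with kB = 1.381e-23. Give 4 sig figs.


Step 1: f/2 = 7/2 = 3.5
Step 2: N*kB*T = 4055*1.381e-23*922.2 = 5.164e-17
Step 3: U = 3.5 * 5.164e-17 = 1.807e-16 J

1.807e-16


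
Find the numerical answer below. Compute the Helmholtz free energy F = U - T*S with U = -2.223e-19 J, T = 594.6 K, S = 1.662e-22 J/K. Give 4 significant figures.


Step 1: T*S = 594.6 * 1.662e-22 = 9.882e-20 J
Step 2: F = U - T*S = -2.223e-19 - 9.882e-20
Step 3: F = -3.211e-19 J

-3.211e-19


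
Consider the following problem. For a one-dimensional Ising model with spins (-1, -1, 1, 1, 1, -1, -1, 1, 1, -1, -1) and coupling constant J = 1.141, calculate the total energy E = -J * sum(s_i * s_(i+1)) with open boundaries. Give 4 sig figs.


Step 1: Nearest-neighbor products: 1, -1, 1, 1, -1, 1, -1, 1, -1, 1
Step 2: Sum of products = 2
Step 3: E = -1.141 * 2 = -2.282

-2.282


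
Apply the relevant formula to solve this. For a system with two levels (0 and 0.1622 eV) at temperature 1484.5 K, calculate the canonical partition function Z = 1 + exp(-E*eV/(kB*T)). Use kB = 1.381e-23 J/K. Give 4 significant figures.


Step 1: Compute beta*E = E*eV/(kB*T) = 0.1622*1.602e-19/(1.381e-23*1484.5) = 1.267
Step 2: exp(-beta*E) = exp(-1.267) = 0.2815
Step 3: Z = 1 + 0.2815 = 1.282

1.282


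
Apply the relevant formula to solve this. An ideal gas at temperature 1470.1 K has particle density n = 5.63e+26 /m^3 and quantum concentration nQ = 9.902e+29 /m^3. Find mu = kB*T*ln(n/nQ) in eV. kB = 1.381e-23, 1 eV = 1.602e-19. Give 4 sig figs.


Step 1: n/nQ = 5.63e+26/9.902e+29 = 0.0005686
Step 2: ln(n/nQ) = -7.472
Step 3: mu = kB*T*ln(n/nQ) = 2.03e-20*-7.472 = -1.517e-19 J
Step 4: Convert to eV: -1.517e-19/1.602e-19 = -0.947 eV

-0.947


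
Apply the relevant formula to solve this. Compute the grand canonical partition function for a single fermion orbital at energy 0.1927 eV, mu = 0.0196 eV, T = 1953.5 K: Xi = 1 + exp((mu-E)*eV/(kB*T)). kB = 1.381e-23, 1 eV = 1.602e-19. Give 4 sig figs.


Step 1: (mu - E) = 0.0196 - 0.1927 = -0.1731 eV
Step 2: x = (mu-E)*eV/(kB*T) = -0.1731*1.602e-19/(1.381e-23*1953.5) = -1.028
Step 3: exp(x) = 0.3578
Step 4: Xi = 1 + 0.3578 = 1.358

1.358


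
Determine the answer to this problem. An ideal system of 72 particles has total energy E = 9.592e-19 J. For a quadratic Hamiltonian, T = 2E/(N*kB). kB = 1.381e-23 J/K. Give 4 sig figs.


Step 1: Numerator = 2*E = 2*9.592e-19 = 1.918e-18 J
Step 2: Denominator = N*kB = 72*1.381e-23 = 9.943e-22
Step 3: T = 1.918e-18 / 9.943e-22 = 1929 K

1929


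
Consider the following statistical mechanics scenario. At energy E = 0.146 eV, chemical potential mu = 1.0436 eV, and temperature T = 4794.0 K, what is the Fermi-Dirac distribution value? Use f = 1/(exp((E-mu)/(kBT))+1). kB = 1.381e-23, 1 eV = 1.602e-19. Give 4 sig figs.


Step 1: (E - mu) = 0.146 - 1.0436 = -0.8976 eV
Step 2: Convert: (E-mu)*eV = -1.438e-19 J
Step 3: x = (E-mu)*eV/(kB*T) = -2.172
Step 4: f = 1/(exp(-2.172)+1) = 0.8977

0.8977


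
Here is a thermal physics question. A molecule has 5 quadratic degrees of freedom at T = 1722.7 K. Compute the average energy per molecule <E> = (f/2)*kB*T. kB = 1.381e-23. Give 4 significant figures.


Step 1: f/2 = 5/2 = 2.5
Step 2: kB*T = 1.381e-23 * 1722.7 = 2.379e-20
Step 3: <E> = 2.5 * 2.379e-20 = 5.948e-20 J

5.948e-20


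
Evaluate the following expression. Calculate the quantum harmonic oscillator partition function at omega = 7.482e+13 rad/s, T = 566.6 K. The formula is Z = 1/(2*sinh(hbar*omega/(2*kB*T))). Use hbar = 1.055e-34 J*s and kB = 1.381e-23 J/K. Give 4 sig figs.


Step 1: Compute x = hbar*omega/(kB*T) = 1.055e-34*7.482e+13/(1.381e-23*566.6) = 1.009
Step 2: x/2 = 0.5044
Step 3: sinh(x/2) = 0.5261
Step 4: Z = 1/(2*0.5261) = 0.9505

0.9505


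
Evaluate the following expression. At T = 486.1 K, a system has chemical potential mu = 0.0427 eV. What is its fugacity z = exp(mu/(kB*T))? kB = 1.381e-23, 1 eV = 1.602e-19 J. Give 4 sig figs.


Step 1: Convert mu to Joules: 0.0427*1.602e-19 = 6.841e-21 J
Step 2: kB*T = 1.381e-23*486.1 = 6.713e-21 J
Step 3: mu/(kB*T) = 1.019
Step 4: z = exp(1.019) = 2.77

2.77


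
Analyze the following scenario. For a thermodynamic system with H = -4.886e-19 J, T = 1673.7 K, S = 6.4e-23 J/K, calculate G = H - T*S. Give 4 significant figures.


Step 1: T*S = 1673.7 * 6.4e-23 = 1.071e-19 J
Step 2: G = H - T*S = -4.886e-19 - 1.071e-19
Step 3: G = -5.957e-19 J

-5.957e-19


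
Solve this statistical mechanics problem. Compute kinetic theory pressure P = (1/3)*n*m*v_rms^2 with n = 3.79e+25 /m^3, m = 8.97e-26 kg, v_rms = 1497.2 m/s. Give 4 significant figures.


Step 1: v_rms^2 = 1497.2^2 = 2.242e+06
Step 2: n*m = 3.79e+25*8.97e-26 = 3.4
Step 3: P = (1/3)*3.4*2.242e+06 = 2.54e+06 Pa

2.54e+06


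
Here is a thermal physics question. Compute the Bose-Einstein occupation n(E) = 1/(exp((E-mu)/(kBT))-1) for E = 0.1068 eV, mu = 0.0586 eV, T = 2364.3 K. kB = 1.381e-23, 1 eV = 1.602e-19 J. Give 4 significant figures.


Step 1: (E - mu) = 0.0482 eV
Step 2: x = (E-mu)*eV/(kB*T) = 0.0482*1.602e-19/(1.381e-23*2364.3) = 0.2365
Step 3: exp(x) = 1.267
Step 4: n = 1/(exp(x)-1) = 3.748

3.748


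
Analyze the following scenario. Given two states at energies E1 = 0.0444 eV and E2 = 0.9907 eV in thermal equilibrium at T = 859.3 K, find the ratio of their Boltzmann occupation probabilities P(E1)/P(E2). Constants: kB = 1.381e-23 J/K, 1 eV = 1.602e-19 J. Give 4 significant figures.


Step 1: Compute energy difference dE = E1 - E2 = 0.0444 - 0.9907 = -0.9463 eV
Step 2: Convert to Joules: dE_J = -0.9463 * 1.602e-19 = -1.516e-19 J
Step 3: Compute exponent = -dE_J / (kB * T) = -(-1.516e-19) / (1.381e-23 * 859.3) = 12.77
Step 4: P(E1)/P(E2) = exp(12.77) = 3.532e+05

3.532e+05


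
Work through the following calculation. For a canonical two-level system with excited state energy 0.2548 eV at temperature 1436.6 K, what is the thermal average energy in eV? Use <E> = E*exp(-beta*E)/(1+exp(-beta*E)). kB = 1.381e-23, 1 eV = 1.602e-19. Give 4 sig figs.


Step 1: beta*E = 0.2548*1.602e-19/(1.381e-23*1436.6) = 2.057
Step 2: exp(-beta*E) = 0.1278
Step 3: <E> = 0.2548*0.1278/(1+0.1278) = 0.02887 eV

0.02887


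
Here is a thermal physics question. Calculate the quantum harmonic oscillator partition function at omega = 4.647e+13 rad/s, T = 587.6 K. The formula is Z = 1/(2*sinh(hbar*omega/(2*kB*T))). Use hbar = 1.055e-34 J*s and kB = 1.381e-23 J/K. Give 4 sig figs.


Step 1: Compute x = hbar*omega/(kB*T) = 1.055e-34*4.647e+13/(1.381e-23*587.6) = 0.6042
Step 2: x/2 = 0.3021
Step 3: sinh(x/2) = 0.3067
Step 4: Z = 1/(2*0.3067) = 1.63

1.63


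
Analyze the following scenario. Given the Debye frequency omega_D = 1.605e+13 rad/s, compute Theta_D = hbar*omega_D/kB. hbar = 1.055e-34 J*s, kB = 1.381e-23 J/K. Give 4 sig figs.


Step 1: hbar*omega_D = 1.055e-34 * 1.605e+13 = 1.693e-21 J
Step 2: Theta_D = 1.693e-21 / 1.381e-23
Step 3: Theta_D = 122.6 K

122.6


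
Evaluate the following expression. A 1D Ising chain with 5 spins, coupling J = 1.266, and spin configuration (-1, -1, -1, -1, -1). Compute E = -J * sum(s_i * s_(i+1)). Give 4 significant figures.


Step 1: Nearest-neighbor products: 1, 1, 1, 1
Step 2: Sum of products = 4
Step 3: E = -1.266 * 4 = -5.064

-5.064


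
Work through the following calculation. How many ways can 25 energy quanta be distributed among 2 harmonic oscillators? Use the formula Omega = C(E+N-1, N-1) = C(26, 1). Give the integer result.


Step 1: Use binomial coefficient C(26, 1)
Step 2: Numerator = 26! / 25!
Step 3: Denominator = 1!
Step 4: Omega = 26

26


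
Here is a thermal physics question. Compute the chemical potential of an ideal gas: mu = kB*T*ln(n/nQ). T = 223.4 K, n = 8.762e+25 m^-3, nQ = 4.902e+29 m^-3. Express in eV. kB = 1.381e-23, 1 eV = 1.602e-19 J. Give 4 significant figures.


Step 1: n/nQ = 8.762e+25/4.902e+29 = 0.0001787
Step 2: ln(n/nQ) = -8.63
Step 3: mu = kB*T*ln(n/nQ) = 3.085e-21*-8.63 = -2.662e-20 J
Step 4: Convert to eV: -2.662e-20/1.602e-19 = -0.1662 eV

-0.1662


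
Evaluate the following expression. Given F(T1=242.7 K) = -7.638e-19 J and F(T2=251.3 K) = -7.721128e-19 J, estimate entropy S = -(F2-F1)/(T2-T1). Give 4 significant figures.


Step 1: dF = F2 - F1 = -7.721128e-19 - (-7.638e-19) = -8.3128e-21 J
Step 2: dT = T2 - T1 = 251.3 - 242.7 = 8.6 K
Step 3: S = -dF/dT = -(-8.3128e-21)/8.6 = 9.666e-22 J/K

9.666e-22


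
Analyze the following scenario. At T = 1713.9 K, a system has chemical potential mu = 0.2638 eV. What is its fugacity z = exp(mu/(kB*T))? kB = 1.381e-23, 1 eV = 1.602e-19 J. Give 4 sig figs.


Step 1: Convert mu to Joules: 0.2638*1.602e-19 = 4.226e-20 J
Step 2: kB*T = 1.381e-23*1713.9 = 2.367e-20 J
Step 3: mu/(kB*T) = 1.785
Step 4: z = exp(1.785) = 5.963

5.963


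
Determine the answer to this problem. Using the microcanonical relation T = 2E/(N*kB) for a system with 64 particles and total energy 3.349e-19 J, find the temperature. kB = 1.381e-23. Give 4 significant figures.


Step 1: Numerator = 2*E = 2*3.349e-19 = 6.698e-19 J
Step 2: Denominator = N*kB = 64*1.381e-23 = 8.838e-22
Step 3: T = 6.698e-19 / 8.838e-22 = 757.8 K

757.8


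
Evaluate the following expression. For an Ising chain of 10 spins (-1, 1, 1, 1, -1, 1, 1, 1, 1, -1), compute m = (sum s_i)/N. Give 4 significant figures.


Step 1: Count up spins (+1): 7, down spins (-1): 3
Step 2: Total magnetization M = 7 - 3 = 4
Step 3: m = M/N = 4/10 = 0.4

0.4


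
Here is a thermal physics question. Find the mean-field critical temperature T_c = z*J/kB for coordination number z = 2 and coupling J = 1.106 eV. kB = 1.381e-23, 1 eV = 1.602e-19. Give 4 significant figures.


Step 1: z*J = 2*1.106 = 2.212 eV
Step 2: Convert to Joules: 2.212*1.602e-19 = 3.544e-19 J
Step 3: T_c = 3.544e-19 / 1.381e-23 = 2.566e+04 K

2.566e+04


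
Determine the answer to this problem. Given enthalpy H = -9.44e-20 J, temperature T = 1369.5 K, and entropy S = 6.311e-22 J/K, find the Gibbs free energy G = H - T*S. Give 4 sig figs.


Step 1: T*S = 1369.5 * 6.311e-22 = 8.643e-19 J
Step 2: G = H - T*S = -9.44e-20 - 8.643e-19
Step 3: G = -9.587e-19 J

-9.587e-19


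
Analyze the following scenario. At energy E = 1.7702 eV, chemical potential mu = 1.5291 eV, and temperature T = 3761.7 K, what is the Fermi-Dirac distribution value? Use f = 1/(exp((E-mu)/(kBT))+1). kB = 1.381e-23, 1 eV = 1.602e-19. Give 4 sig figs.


Step 1: (E - mu) = 1.7702 - 1.5291 = 0.2411 eV
Step 2: Convert: (E-mu)*eV = 3.862e-20 J
Step 3: x = (E-mu)*eV/(kB*T) = 0.7435
Step 4: f = 1/(exp(0.7435)+1) = 0.3222

0.3222


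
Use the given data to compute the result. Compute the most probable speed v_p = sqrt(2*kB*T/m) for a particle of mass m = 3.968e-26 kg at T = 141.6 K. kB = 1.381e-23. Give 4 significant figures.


Step 1: Numerator = 2*kB*T = 2*1.381e-23*141.6 = 3.911e-21
Step 2: Ratio = 3.911e-21 / 3.968e-26 = 9.856e+04
Step 3: v_p = sqrt(9.856e+04) = 313.9 m/s

313.9


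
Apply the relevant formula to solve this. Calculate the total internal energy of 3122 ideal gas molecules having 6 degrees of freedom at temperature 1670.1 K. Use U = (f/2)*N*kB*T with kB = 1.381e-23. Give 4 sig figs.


Step 1: f/2 = 6/2 = 3.0
Step 2: N*kB*T = 3122*1.381e-23*1670.1 = 7.201e-17
Step 3: U = 3.0 * 7.201e-17 = 2.16e-16 J

2.16e-16


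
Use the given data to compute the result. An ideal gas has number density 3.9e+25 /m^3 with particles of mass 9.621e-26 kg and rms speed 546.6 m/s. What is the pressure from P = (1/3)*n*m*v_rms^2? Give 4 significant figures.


Step 1: v_rms^2 = 546.6^2 = 2.988e+05
Step 2: n*m = 3.9e+25*9.621e-26 = 3.752
Step 3: P = (1/3)*3.752*2.988e+05 = 3.737e+05 Pa

3.737e+05


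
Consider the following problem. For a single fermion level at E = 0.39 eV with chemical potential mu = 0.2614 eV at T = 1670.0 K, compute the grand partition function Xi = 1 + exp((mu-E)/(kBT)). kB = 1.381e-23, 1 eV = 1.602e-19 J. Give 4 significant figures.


Step 1: (mu - E) = 0.2614 - 0.39 = -0.1286 eV
Step 2: x = (mu-E)*eV/(kB*T) = -0.1286*1.602e-19/(1.381e-23*1670.0) = -0.8933
Step 3: exp(x) = 0.4093
Step 4: Xi = 1 + 0.4093 = 1.409

1.409


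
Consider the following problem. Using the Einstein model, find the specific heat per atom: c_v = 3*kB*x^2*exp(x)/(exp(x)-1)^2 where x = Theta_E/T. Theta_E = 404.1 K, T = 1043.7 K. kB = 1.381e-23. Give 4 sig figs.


Step 1: x = Theta_E/T = 404.1/1043.7 = 0.3872
Step 2: x^2 = 0.1499
Step 3: exp(x) = 1.473
Step 4: c_v = 3*1.381e-23*0.1499*1.473/(1.473-1)^2 = 4.092e-23

4.092e-23


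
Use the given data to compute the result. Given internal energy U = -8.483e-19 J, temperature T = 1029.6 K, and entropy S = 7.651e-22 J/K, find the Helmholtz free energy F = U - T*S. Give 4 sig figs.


Step 1: T*S = 1029.6 * 7.651e-22 = 7.877e-19 J
Step 2: F = U - T*S = -8.483e-19 - 7.877e-19
Step 3: F = -1.636e-18 J

-1.636e-18


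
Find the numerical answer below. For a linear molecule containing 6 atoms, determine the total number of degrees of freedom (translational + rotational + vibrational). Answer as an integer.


Step 1: Translational DOF = 3
Step 2: Rotational DOF (linear) = 2
Step 3: Vibrational DOF = 3*6 - 5 = 13
Step 4: Total = 3 + 2 + 13 = 18

18


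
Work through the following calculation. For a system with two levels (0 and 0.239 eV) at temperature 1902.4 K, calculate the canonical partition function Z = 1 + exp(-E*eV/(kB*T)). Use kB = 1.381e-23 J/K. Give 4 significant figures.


Step 1: Compute beta*E = E*eV/(kB*T) = 0.239*1.602e-19/(1.381e-23*1902.4) = 1.457
Step 2: exp(-beta*E) = exp(-1.457) = 0.2329
Step 3: Z = 1 + 0.2329 = 1.233

1.233


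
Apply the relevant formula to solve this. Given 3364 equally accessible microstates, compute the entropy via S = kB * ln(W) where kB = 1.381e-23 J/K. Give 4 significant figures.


Step 1: ln(W) = ln(3364) = 8.121
Step 2: S = kB * ln(W) = 1.381e-23 * 8.121
Step 3: S = 1.121e-22 J/K

1.121e-22


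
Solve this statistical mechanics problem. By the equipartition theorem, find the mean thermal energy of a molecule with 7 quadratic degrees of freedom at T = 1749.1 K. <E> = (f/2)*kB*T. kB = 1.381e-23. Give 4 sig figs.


Step 1: f/2 = 7/2 = 3.5
Step 2: kB*T = 1.381e-23 * 1749.1 = 2.416e-20
Step 3: <E> = 3.5 * 2.416e-20 = 8.454e-20 J

8.454e-20


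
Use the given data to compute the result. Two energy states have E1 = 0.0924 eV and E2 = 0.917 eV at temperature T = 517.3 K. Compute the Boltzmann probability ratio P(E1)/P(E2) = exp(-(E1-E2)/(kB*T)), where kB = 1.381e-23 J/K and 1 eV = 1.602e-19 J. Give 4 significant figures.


Step 1: Compute energy difference dE = E1 - E2 = 0.0924 - 0.917 = -0.8246 eV
Step 2: Convert to Joules: dE_J = -0.8246 * 1.602e-19 = -1.321e-19 J
Step 3: Compute exponent = -dE_J / (kB * T) = -(-1.321e-19) / (1.381e-23 * 517.3) = 18.49
Step 4: P(E1)/P(E2) = exp(18.49) = 1.073e+08

1.073e+08
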